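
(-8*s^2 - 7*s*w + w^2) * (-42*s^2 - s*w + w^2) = 336*s^4 + 302*s^3*w - 43*s^2*w^2 - 8*s*w^3 + w^4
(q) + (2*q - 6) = 3*q - 6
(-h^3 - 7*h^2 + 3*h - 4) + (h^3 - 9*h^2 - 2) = -16*h^2 + 3*h - 6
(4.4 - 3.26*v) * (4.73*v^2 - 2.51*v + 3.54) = -15.4198*v^3 + 28.9946*v^2 - 22.5844*v + 15.576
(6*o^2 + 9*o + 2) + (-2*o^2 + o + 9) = 4*o^2 + 10*o + 11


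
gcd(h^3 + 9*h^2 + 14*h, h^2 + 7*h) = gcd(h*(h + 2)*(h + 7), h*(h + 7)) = h^2 + 7*h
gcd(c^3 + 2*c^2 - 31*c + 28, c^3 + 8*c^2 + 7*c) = c + 7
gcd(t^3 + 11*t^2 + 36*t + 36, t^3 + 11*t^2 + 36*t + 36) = t^3 + 11*t^2 + 36*t + 36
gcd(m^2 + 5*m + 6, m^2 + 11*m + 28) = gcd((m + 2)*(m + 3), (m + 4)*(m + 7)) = 1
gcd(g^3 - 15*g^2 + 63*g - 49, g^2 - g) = g - 1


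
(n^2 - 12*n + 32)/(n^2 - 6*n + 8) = (n - 8)/(n - 2)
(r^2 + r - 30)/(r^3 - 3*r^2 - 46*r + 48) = (r - 5)/(r^2 - 9*r + 8)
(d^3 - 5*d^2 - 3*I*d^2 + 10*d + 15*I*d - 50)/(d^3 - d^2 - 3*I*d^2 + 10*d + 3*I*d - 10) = (d - 5)/(d - 1)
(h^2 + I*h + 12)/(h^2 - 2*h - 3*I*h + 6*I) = (h + 4*I)/(h - 2)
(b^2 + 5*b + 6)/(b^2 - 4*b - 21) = (b + 2)/(b - 7)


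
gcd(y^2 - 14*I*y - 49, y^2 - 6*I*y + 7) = y - 7*I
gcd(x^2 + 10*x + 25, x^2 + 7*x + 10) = x + 5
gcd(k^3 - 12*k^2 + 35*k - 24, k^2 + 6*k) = 1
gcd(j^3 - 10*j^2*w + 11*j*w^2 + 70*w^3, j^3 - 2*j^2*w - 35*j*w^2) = -j + 7*w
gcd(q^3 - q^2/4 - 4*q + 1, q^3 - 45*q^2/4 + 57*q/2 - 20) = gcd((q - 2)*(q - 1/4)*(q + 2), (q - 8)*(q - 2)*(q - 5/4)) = q - 2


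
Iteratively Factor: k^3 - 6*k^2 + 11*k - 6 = (k - 1)*(k^2 - 5*k + 6) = (k - 2)*(k - 1)*(k - 3)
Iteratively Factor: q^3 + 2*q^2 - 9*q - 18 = (q - 3)*(q^2 + 5*q + 6) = (q - 3)*(q + 3)*(q + 2)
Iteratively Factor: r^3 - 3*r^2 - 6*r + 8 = (r - 4)*(r^2 + r - 2) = (r - 4)*(r + 2)*(r - 1)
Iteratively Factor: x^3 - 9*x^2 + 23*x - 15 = (x - 5)*(x^2 - 4*x + 3) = (x - 5)*(x - 1)*(x - 3)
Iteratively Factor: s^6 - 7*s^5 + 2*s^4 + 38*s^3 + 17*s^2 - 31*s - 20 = (s + 1)*(s^5 - 8*s^4 + 10*s^3 + 28*s^2 - 11*s - 20) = (s + 1)^2*(s^4 - 9*s^3 + 19*s^2 + 9*s - 20) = (s - 4)*(s + 1)^2*(s^3 - 5*s^2 - s + 5) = (s - 5)*(s - 4)*(s + 1)^2*(s^2 - 1) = (s - 5)*(s - 4)*(s + 1)^3*(s - 1)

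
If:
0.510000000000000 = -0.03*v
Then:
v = -17.00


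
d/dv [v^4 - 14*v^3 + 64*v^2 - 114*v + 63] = 4*v^3 - 42*v^2 + 128*v - 114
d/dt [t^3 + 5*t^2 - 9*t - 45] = 3*t^2 + 10*t - 9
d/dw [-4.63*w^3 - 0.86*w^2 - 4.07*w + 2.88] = -13.89*w^2 - 1.72*w - 4.07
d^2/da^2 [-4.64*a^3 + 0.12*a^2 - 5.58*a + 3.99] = 0.24 - 27.84*a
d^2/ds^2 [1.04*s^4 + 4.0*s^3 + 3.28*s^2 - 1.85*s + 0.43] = 12.48*s^2 + 24.0*s + 6.56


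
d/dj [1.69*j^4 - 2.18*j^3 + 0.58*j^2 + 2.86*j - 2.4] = 6.76*j^3 - 6.54*j^2 + 1.16*j + 2.86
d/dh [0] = 0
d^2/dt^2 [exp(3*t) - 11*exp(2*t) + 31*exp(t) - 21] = (9*exp(2*t) - 44*exp(t) + 31)*exp(t)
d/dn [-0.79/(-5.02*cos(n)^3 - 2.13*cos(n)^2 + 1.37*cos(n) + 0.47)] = (11.8974*cos(n)^2 + 3.3654*cos(n) - 1.0823)*sin(n)/(5.02*cos(n)^3 + 2.13*cos(n)^2 - 1.37*cos(n) - 0.47)^2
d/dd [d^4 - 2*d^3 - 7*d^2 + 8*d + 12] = 4*d^3 - 6*d^2 - 14*d + 8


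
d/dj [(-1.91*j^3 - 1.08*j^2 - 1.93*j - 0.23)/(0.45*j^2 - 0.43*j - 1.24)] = (-0.8595*j^4 + 1.6426*j^3 + 8.4381*j^2 + 2.8854*j + 2.2943)/(0.2025*j^4 - 0.387*j^3 - 0.9311*j^2 + 1.0664*j + 1.5376)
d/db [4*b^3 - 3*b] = 12*b^2 - 3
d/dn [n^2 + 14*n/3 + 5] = 2*n + 14/3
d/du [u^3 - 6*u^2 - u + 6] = 3*u^2 - 12*u - 1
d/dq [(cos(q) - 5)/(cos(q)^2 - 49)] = (cos(q)^2 - 10*cos(q) + 49)*sin(q)/(cos(q)^2 - 49)^2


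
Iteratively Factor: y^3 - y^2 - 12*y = (y)*(y^2 - y - 12) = y*(y + 3)*(y - 4)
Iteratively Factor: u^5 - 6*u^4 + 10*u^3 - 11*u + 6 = (u - 1)*(u^4 - 5*u^3 + 5*u^2 + 5*u - 6) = (u - 1)*(u + 1)*(u^3 - 6*u^2 + 11*u - 6) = (u - 3)*(u - 1)*(u + 1)*(u^2 - 3*u + 2) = (u - 3)*(u - 1)^2*(u + 1)*(u - 2)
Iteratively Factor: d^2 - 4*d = (d)*(d - 4)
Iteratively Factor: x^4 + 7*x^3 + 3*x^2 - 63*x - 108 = (x - 3)*(x^3 + 10*x^2 + 33*x + 36) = (x - 3)*(x + 3)*(x^2 + 7*x + 12) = (x - 3)*(x + 3)^2*(x + 4)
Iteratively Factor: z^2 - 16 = (z - 4)*(z + 4)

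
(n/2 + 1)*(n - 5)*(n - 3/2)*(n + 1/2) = n^4/2 - 2*n^3 - 31*n^2/8 + 49*n/8 + 15/4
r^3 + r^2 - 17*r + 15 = (r - 3)*(r - 1)*(r + 5)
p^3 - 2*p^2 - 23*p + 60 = (p - 4)*(p - 3)*(p + 5)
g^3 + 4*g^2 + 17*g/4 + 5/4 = (g + 1/2)*(g + 1)*(g + 5/2)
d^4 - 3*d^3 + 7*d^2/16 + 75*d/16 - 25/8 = (d - 2)*(d - 5/4)*(d - 1)*(d + 5/4)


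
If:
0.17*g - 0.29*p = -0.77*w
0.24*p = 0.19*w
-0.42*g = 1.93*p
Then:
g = 0.00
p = 0.00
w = 0.00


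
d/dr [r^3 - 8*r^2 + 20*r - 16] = 3*r^2 - 16*r + 20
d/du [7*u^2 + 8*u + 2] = 14*u + 8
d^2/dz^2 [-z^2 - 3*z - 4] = -2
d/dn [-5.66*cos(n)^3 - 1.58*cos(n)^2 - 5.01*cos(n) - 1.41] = (16.98*cos(n)^2 + 3.16*cos(n) + 5.01)*sin(n)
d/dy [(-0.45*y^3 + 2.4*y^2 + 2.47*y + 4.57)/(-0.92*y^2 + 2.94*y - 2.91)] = (0.414*y^4 - 2.646*y^3 + 13.2569*y^2 - 5.5592*y - 20.6235)/(0.8464*y^4 - 5.4096*y^3 + 13.998*y^2 - 17.1108*y + 8.4681)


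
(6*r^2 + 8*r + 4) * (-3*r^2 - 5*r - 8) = -18*r^4 - 54*r^3 - 100*r^2 - 84*r - 32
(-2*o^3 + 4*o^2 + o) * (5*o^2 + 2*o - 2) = -10*o^5 + 16*o^4 + 17*o^3 - 6*o^2 - 2*o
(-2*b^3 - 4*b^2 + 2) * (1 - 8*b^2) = 16*b^5 + 32*b^4 - 2*b^3 - 20*b^2 + 2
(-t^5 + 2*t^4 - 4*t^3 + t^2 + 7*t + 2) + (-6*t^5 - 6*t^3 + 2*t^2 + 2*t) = -7*t^5 + 2*t^4 - 10*t^3 + 3*t^2 + 9*t + 2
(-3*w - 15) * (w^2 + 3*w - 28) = -3*w^3 - 24*w^2 + 39*w + 420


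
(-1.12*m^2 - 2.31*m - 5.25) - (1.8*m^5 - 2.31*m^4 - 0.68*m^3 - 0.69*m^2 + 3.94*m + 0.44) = -1.8*m^5 + 2.31*m^4 + 0.68*m^3 - 0.43*m^2 - 6.25*m - 5.69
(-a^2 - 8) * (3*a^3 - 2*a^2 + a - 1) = -3*a^5 + 2*a^4 - 25*a^3 + 17*a^2 - 8*a + 8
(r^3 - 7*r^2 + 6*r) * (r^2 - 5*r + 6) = r^5 - 12*r^4 + 47*r^3 - 72*r^2 + 36*r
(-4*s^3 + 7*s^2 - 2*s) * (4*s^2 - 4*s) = -16*s^5 + 44*s^4 - 36*s^3 + 8*s^2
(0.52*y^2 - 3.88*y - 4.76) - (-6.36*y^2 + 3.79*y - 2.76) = 6.88*y^2 - 7.67*y - 2.0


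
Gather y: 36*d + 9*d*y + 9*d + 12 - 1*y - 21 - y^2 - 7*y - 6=45*d - y^2 + y*(9*d - 8) - 15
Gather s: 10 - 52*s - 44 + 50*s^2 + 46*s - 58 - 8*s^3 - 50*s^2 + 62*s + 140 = -8*s^3 + 56*s + 48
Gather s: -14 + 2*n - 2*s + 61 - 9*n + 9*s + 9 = -7*n + 7*s + 56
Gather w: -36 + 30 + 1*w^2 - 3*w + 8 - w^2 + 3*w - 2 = 0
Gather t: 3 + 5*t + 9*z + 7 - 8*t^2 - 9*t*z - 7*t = -8*t^2 + t*(-9*z - 2) + 9*z + 10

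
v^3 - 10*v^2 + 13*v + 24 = (v - 8)*(v - 3)*(v + 1)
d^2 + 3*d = d*(d + 3)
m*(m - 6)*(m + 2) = m^3 - 4*m^2 - 12*m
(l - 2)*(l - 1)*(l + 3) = l^3 - 7*l + 6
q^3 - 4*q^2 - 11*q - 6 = (q - 6)*(q + 1)^2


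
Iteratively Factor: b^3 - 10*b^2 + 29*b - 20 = (b - 5)*(b^2 - 5*b + 4) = (b - 5)*(b - 1)*(b - 4)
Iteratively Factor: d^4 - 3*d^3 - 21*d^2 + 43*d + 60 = (d - 5)*(d^3 + 2*d^2 - 11*d - 12) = (d - 5)*(d + 1)*(d^2 + d - 12) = (d - 5)*(d - 3)*(d + 1)*(d + 4)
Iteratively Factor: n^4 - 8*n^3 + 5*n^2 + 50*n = (n)*(n^3 - 8*n^2 + 5*n + 50) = n*(n - 5)*(n^2 - 3*n - 10) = n*(n - 5)^2*(n + 2)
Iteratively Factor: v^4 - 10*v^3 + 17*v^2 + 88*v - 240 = (v + 3)*(v^3 - 13*v^2 + 56*v - 80) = (v - 4)*(v + 3)*(v^2 - 9*v + 20) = (v - 5)*(v - 4)*(v + 3)*(v - 4)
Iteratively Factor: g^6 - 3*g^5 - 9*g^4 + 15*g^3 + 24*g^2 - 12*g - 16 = (g - 2)*(g^5 - g^4 - 11*g^3 - 7*g^2 + 10*g + 8) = (g - 2)*(g + 1)*(g^4 - 2*g^3 - 9*g^2 + 2*g + 8) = (g - 2)*(g + 1)^2*(g^3 - 3*g^2 - 6*g + 8) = (g - 2)*(g + 1)^2*(g + 2)*(g^2 - 5*g + 4) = (g - 2)*(g - 1)*(g + 1)^2*(g + 2)*(g - 4)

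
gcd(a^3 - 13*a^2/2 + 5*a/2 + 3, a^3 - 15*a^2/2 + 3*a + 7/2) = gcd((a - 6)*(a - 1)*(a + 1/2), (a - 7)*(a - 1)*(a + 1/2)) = a^2 - a/2 - 1/2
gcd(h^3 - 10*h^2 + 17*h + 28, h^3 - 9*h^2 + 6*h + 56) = h^2 - 11*h + 28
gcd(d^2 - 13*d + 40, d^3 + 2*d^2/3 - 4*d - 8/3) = 1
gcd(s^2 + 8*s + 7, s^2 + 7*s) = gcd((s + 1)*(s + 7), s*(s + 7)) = s + 7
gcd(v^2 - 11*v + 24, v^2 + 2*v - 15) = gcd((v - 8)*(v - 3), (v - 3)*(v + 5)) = v - 3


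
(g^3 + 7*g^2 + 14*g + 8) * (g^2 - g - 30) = g^5 + 6*g^4 - 23*g^3 - 216*g^2 - 428*g - 240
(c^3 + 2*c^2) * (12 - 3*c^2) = -3*c^5 - 6*c^4 + 12*c^3 + 24*c^2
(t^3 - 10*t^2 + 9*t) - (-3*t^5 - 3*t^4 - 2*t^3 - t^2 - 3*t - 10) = 3*t^5 + 3*t^4 + 3*t^3 - 9*t^2 + 12*t + 10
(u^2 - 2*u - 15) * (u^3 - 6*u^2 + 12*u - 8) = u^5 - 8*u^4 + 9*u^3 + 58*u^2 - 164*u + 120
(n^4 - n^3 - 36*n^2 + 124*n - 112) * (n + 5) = n^5 + 4*n^4 - 41*n^3 - 56*n^2 + 508*n - 560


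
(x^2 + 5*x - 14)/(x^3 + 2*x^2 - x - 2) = (x^2 + 5*x - 14)/(x^3 + 2*x^2 - x - 2)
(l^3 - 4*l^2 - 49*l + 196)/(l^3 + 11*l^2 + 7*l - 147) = (l^2 - 11*l + 28)/(l^2 + 4*l - 21)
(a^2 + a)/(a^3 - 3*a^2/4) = 4*(a + 1)/(a*(4*a - 3))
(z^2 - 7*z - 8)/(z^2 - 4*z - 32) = (z + 1)/(z + 4)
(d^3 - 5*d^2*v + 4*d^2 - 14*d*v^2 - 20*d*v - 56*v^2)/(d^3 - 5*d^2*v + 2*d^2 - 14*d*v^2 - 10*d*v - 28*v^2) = (d + 4)/(d + 2)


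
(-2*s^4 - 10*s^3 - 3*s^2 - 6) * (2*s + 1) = -4*s^5 - 22*s^4 - 16*s^3 - 3*s^2 - 12*s - 6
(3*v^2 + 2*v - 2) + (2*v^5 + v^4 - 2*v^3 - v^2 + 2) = 2*v^5 + v^4 - 2*v^3 + 2*v^2 + 2*v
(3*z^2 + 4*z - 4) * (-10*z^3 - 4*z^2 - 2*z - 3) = -30*z^5 - 52*z^4 + 18*z^3 - z^2 - 4*z + 12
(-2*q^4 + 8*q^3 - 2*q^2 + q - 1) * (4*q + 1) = -8*q^5 + 30*q^4 + 2*q^2 - 3*q - 1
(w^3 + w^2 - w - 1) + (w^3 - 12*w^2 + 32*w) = 2*w^3 - 11*w^2 + 31*w - 1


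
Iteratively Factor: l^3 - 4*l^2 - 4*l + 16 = (l - 2)*(l^2 - 2*l - 8) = (l - 4)*(l - 2)*(l + 2)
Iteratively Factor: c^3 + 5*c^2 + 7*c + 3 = (c + 1)*(c^2 + 4*c + 3) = (c + 1)^2*(c + 3)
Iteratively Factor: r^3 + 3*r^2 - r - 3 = (r + 3)*(r^2 - 1) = (r + 1)*(r + 3)*(r - 1)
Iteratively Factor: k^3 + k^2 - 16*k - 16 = (k + 1)*(k^2 - 16) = (k + 1)*(k + 4)*(k - 4)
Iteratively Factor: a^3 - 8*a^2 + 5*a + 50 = (a - 5)*(a^2 - 3*a - 10) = (a - 5)*(a + 2)*(a - 5)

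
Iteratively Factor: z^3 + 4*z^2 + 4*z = (z + 2)*(z^2 + 2*z) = (z + 2)^2*(z)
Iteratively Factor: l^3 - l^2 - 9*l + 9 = (l - 3)*(l^2 + 2*l - 3) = (l - 3)*(l + 3)*(l - 1)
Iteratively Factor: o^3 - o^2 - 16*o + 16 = (o - 1)*(o^2 - 16) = (o - 1)*(o + 4)*(o - 4)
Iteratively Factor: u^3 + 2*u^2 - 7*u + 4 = (u - 1)*(u^2 + 3*u - 4) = (u - 1)*(u + 4)*(u - 1)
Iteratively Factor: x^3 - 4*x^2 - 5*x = (x)*(x^2 - 4*x - 5) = x*(x - 5)*(x + 1)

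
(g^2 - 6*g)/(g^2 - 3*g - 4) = g*(6 - g)/(-g^2 + 3*g + 4)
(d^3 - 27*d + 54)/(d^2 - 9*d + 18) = (d^2 + 3*d - 18)/(d - 6)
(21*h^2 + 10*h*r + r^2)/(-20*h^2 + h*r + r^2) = (21*h^2 + 10*h*r + r^2)/(-20*h^2 + h*r + r^2)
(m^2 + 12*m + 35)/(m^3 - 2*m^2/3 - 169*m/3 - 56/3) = 3*(m + 5)/(3*m^2 - 23*m - 8)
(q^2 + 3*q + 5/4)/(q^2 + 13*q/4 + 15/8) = 2*(2*q + 1)/(4*q + 3)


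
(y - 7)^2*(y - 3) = y^3 - 17*y^2 + 91*y - 147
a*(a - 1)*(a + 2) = a^3 + a^2 - 2*a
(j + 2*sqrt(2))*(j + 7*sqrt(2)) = j^2 + 9*sqrt(2)*j + 28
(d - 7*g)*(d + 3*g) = d^2 - 4*d*g - 21*g^2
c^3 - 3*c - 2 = (c - 2)*(c + 1)^2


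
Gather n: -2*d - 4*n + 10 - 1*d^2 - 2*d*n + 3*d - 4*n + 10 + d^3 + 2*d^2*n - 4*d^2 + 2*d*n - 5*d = d^3 - 5*d^2 - 4*d + n*(2*d^2 - 8) + 20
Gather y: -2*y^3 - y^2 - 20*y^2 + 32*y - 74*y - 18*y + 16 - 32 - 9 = -2*y^3 - 21*y^2 - 60*y - 25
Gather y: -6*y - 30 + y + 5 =-5*y - 25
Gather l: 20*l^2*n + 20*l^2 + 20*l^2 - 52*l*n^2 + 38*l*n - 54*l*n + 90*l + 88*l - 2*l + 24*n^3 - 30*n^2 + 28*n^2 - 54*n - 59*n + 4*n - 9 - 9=l^2*(20*n + 40) + l*(-52*n^2 - 16*n + 176) + 24*n^3 - 2*n^2 - 109*n - 18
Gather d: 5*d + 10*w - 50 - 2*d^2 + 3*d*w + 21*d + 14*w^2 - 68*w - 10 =-2*d^2 + d*(3*w + 26) + 14*w^2 - 58*w - 60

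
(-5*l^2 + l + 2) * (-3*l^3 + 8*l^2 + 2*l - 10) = 15*l^5 - 43*l^4 - 8*l^3 + 68*l^2 - 6*l - 20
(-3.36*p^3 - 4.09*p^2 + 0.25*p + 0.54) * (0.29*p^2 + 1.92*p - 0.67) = -0.9744*p^5 - 7.6373*p^4 - 5.5291*p^3 + 3.3769*p^2 + 0.8693*p - 0.3618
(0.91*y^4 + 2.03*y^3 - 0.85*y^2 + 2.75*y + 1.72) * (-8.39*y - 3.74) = -7.6349*y^5 - 20.4351*y^4 - 0.4607*y^3 - 19.8935*y^2 - 24.7158*y - 6.4328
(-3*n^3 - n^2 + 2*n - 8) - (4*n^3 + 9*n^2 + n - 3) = -7*n^3 - 10*n^2 + n - 5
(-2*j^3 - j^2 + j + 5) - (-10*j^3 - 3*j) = 8*j^3 - j^2 + 4*j + 5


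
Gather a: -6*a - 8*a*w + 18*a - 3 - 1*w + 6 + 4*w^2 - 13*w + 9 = a*(12 - 8*w) + 4*w^2 - 14*w + 12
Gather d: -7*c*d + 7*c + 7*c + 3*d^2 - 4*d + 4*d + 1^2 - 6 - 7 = -7*c*d + 14*c + 3*d^2 - 12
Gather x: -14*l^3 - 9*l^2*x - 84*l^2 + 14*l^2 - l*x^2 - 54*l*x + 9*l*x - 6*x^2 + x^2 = -14*l^3 - 70*l^2 + x^2*(-l - 5) + x*(-9*l^2 - 45*l)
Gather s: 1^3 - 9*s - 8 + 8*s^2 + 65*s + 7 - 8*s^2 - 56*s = 0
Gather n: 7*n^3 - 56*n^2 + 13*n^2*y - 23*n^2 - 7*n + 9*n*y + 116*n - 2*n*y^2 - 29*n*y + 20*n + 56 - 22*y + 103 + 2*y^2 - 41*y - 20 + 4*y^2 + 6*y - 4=7*n^3 + n^2*(13*y - 79) + n*(-2*y^2 - 20*y + 129) + 6*y^2 - 57*y + 135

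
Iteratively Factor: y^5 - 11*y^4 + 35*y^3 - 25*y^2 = (y - 5)*(y^4 - 6*y^3 + 5*y^2) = y*(y - 5)*(y^3 - 6*y^2 + 5*y) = y*(y - 5)*(y - 1)*(y^2 - 5*y) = y^2*(y - 5)*(y - 1)*(y - 5)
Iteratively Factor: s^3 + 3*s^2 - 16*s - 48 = (s + 4)*(s^2 - s - 12) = (s + 3)*(s + 4)*(s - 4)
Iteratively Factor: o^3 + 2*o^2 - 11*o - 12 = (o - 3)*(o^2 + 5*o + 4) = (o - 3)*(o + 1)*(o + 4)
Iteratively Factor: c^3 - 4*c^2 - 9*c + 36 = (c - 3)*(c^2 - c - 12) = (c - 4)*(c - 3)*(c + 3)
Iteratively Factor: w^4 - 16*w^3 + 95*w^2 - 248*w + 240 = (w - 3)*(w^3 - 13*w^2 + 56*w - 80) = (w - 5)*(w - 3)*(w^2 - 8*w + 16) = (w - 5)*(w - 4)*(w - 3)*(w - 4)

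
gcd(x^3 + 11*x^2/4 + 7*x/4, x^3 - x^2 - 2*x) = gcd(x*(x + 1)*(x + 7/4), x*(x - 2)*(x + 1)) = x^2 + x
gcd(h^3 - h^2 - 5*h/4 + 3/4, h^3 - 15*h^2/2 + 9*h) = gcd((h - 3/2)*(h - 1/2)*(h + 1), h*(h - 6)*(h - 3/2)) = h - 3/2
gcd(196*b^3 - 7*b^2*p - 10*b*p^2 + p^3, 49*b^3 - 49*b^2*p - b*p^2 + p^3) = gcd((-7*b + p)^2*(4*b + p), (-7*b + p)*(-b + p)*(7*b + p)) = -7*b + p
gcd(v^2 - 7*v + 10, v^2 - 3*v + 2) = v - 2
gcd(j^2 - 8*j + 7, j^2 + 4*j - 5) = j - 1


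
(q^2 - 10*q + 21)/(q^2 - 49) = (q - 3)/(q + 7)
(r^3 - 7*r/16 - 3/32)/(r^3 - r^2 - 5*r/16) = (4*r^2 - r - 3/2)/(r*(4*r - 5))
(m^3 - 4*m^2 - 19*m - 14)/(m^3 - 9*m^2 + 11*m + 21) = (m + 2)/(m - 3)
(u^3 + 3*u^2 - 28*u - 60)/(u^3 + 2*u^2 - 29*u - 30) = (u + 2)/(u + 1)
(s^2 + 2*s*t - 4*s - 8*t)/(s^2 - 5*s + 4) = (s + 2*t)/(s - 1)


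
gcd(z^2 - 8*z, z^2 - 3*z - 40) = z - 8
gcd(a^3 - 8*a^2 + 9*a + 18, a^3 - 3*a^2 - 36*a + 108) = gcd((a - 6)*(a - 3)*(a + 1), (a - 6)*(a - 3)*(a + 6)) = a^2 - 9*a + 18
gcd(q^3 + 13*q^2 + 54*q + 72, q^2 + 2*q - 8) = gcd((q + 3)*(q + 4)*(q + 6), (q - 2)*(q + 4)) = q + 4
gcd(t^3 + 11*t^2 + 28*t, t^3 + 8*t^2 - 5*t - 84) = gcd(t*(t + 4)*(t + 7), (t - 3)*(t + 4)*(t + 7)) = t^2 + 11*t + 28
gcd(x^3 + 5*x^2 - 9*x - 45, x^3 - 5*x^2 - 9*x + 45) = x^2 - 9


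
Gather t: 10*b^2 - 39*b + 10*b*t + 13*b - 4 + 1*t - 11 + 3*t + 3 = 10*b^2 - 26*b + t*(10*b + 4) - 12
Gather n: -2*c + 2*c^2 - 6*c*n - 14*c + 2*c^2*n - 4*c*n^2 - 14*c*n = 2*c^2 - 4*c*n^2 - 16*c + n*(2*c^2 - 20*c)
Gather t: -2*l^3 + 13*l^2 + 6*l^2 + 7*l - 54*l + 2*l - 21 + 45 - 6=-2*l^3 + 19*l^2 - 45*l + 18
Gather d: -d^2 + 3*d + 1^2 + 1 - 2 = -d^2 + 3*d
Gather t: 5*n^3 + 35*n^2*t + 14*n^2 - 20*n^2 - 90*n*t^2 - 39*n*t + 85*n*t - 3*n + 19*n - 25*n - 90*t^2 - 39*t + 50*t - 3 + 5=5*n^3 - 6*n^2 - 9*n + t^2*(-90*n - 90) + t*(35*n^2 + 46*n + 11) + 2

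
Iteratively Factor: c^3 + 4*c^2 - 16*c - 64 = (c + 4)*(c^2 - 16) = (c + 4)^2*(c - 4)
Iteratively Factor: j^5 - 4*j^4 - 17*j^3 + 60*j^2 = (j + 4)*(j^4 - 8*j^3 + 15*j^2) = j*(j + 4)*(j^3 - 8*j^2 + 15*j) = j^2*(j + 4)*(j^2 - 8*j + 15) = j^2*(j - 3)*(j + 4)*(j - 5)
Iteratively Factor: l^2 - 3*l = (l - 3)*(l)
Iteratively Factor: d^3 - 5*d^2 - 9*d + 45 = (d + 3)*(d^2 - 8*d + 15) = (d - 5)*(d + 3)*(d - 3)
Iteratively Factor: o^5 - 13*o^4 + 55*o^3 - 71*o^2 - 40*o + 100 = (o - 5)*(o^4 - 8*o^3 + 15*o^2 + 4*o - 20) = (o - 5)*(o - 2)*(o^3 - 6*o^2 + 3*o + 10) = (o - 5)*(o - 2)^2*(o^2 - 4*o - 5) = (o - 5)^2*(o - 2)^2*(o + 1)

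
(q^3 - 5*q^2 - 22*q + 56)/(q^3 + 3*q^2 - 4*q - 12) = (q^2 - 3*q - 28)/(q^2 + 5*q + 6)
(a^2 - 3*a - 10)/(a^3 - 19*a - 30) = 1/(a + 3)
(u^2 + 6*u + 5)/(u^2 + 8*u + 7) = (u + 5)/(u + 7)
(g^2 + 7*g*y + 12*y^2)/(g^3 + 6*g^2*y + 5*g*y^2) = (g^2 + 7*g*y + 12*y^2)/(g*(g^2 + 6*g*y + 5*y^2))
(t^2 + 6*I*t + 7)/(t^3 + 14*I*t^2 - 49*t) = (t - I)/(t*(t + 7*I))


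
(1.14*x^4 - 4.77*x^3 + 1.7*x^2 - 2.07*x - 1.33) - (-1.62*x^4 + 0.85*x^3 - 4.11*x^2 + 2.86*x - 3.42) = 2.76*x^4 - 5.62*x^3 + 5.81*x^2 - 4.93*x + 2.09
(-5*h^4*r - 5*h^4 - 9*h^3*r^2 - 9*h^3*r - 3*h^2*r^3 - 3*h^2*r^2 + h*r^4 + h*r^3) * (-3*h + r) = 15*h^5*r + 15*h^5 + 22*h^4*r^2 + 22*h^4*r - 6*h^2*r^4 - 6*h^2*r^3 + h*r^5 + h*r^4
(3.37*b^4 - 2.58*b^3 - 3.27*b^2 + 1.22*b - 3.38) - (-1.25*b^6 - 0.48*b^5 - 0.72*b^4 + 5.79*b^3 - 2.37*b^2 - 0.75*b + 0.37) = 1.25*b^6 + 0.48*b^5 + 4.09*b^4 - 8.37*b^3 - 0.9*b^2 + 1.97*b - 3.75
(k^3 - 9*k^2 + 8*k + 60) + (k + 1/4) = k^3 - 9*k^2 + 9*k + 241/4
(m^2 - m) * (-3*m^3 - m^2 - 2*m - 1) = -3*m^5 + 2*m^4 - m^3 + m^2 + m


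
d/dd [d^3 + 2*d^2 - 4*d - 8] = 3*d^2 + 4*d - 4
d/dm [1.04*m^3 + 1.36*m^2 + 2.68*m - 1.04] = 3.12*m^2 + 2.72*m + 2.68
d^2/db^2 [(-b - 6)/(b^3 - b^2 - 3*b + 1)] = 2*(-(b + 6)*(-3*b^2 + 2*b + 3)^2 + (3*b^2 - 2*b + (b + 6)*(3*b - 1) - 3)*(b^3 - b^2 - 3*b + 1))/(b^3 - b^2 - 3*b + 1)^3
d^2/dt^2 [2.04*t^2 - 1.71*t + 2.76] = 4.08000000000000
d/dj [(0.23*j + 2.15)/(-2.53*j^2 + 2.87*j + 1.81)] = (0.5819*j^2 + 10.879*j - 5.7542)/(6.4009*j^4 - 14.5222*j^3 - 0.9217*j^2 + 10.3894*j + 3.2761)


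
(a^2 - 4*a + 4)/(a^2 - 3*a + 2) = (a - 2)/(a - 1)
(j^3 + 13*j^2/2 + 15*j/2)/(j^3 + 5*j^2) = (j + 3/2)/j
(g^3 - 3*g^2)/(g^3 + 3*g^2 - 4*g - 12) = g^2*(g - 3)/(g^3 + 3*g^2 - 4*g - 12)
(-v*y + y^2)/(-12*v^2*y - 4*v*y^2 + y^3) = (v - y)/(12*v^2 + 4*v*y - y^2)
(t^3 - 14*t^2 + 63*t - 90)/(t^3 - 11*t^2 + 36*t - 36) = (t - 5)/(t - 2)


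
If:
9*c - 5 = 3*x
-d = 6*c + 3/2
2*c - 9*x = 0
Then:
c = 3/5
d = -51/10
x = 2/15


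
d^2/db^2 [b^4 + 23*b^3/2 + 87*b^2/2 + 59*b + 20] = 12*b^2 + 69*b + 87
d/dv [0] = 0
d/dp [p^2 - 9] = 2*p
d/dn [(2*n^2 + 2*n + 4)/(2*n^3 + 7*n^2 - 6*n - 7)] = 2*(-2*n^4 - 4*n^3 - 25*n^2 - 42*n + 5)/(4*n^6 + 28*n^5 + 25*n^4 - 112*n^3 - 62*n^2 + 84*n + 49)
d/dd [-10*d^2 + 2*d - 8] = 2 - 20*d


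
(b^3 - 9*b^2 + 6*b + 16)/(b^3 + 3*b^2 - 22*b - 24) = (b^2 - 10*b + 16)/(b^2 + 2*b - 24)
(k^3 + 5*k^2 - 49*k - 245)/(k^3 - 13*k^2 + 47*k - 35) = (k^2 + 12*k + 35)/(k^2 - 6*k + 5)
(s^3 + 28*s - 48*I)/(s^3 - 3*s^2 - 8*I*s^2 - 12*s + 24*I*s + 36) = (s^2 + 2*I*s + 24)/(s^2 + s*(-3 - 6*I) + 18*I)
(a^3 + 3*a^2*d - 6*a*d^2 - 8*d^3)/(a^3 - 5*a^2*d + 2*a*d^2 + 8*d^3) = (a + 4*d)/(a - 4*d)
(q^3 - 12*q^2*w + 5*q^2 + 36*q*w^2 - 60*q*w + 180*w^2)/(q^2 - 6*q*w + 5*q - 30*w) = q - 6*w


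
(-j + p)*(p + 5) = -j*p - 5*j + p^2 + 5*p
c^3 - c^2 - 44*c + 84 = (c - 6)*(c - 2)*(c + 7)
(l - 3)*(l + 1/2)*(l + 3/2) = l^3 - l^2 - 21*l/4 - 9/4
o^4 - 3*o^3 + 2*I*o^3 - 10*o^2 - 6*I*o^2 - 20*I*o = o*(o - 5)*(o + 2)*(o + 2*I)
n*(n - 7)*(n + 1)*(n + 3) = n^4 - 3*n^3 - 25*n^2 - 21*n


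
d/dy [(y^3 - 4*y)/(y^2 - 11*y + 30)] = (y^4 - 22*y^3 + 94*y^2 - 120)/(y^4 - 22*y^3 + 181*y^2 - 660*y + 900)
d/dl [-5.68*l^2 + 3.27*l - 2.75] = 3.27 - 11.36*l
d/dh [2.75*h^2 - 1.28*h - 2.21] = 5.5*h - 1.28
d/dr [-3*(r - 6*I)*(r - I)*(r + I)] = -9*r^2 + 36*I*r - 3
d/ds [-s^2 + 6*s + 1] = 6 - 2*s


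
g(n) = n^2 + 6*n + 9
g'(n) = 2*n + 6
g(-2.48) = 0.27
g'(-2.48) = 1.04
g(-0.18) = 7.95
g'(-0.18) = 5.64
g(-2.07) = 0.86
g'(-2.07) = 1.86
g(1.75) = 22.56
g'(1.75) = 9.50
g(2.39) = 29.05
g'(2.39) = 10.78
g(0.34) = 11.16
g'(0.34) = 6.68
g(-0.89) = 4.45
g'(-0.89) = 4.22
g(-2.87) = 0.02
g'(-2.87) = 0.26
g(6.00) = 81.00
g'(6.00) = 18.00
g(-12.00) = 81.00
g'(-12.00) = -18.00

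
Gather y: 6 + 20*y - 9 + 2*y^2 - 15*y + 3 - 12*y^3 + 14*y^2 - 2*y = -12*y^3 + 16*y^2 + 3*y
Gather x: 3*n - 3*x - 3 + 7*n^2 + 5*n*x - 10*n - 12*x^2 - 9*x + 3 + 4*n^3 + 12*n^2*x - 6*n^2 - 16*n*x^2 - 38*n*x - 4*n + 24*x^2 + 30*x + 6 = 4*n^3 + n^2 - 11*n + x^2*(12 - 16*n) + x*(12*n^2 - 33*n + 18) + 6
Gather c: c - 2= c - 2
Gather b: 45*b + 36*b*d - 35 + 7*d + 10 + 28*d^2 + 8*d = b*(36*d + 45) + 28*d^2 + 15*d - 25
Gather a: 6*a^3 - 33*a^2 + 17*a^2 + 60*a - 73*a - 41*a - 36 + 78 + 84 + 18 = 6*a^3 - 16*a^2 - 54*a + 144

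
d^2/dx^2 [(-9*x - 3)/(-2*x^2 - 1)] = 12*(6*x^3 + 6*x^2 - 9*x - 1)/(8*x^6 + 12*x^4 + 6*x^2 + 1)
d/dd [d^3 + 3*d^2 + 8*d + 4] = 3*d^2 + 6*d + 8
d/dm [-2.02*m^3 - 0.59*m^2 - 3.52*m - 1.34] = -6.06*m^2 - 1.18*m - 3.52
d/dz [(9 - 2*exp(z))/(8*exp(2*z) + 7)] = (16*exp(2*z) - 144*exp(z) - 14)*exp(z)/(64*exp(4*z) + 112*exp(2*z) + 49)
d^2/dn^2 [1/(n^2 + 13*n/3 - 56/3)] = 6*(-9*n^2 - 39*n + (6*n + 13)^2 + 168)/(3*n^2 + 13*n - 56)^3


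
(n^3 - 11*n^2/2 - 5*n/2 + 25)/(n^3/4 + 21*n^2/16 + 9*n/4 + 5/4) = 8*(2*n^2 - 15*n + 25)/(4*n^2 + 13*n + 10)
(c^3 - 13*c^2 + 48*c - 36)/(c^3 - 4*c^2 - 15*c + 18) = (c - 6)/(c + 3)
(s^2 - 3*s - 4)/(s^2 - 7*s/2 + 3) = 2*(s^2 - 3*s - 4)/(2*s^2 - 7*s + 6)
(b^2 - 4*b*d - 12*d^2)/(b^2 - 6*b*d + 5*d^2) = (b^2 - 4*b*d - 12*d^2)/(b^2 - 6*b*d + 5*d^2)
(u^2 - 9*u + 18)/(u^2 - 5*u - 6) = (u - 3)/(u + 1)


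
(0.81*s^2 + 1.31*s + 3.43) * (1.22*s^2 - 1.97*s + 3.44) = 0.9882*s^4 + 0.00249999999999995*s^3 + 4.3903*s^2 - 2.2507*s + 11.7992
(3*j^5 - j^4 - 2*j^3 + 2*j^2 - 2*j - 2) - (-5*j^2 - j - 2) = 3*j^5 - j^4 - 2*j^3 + 7*j^2 - j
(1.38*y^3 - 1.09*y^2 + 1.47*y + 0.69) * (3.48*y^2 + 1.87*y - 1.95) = 4.8024*y^5 - 1.2126*y^4 + 0.386299999999999*y^3 + 7.2756*y^2 - 1.5762*y - 1.3455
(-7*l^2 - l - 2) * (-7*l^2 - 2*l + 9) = 49*l^4 + 21*l^3 - 47*l^2 - 5*l - 18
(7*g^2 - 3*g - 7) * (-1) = -7*g^2 + 3*g + 7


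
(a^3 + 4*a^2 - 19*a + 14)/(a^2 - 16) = (a^3 + 4*a^2 - 19*a + 14)/(a^2 - 16)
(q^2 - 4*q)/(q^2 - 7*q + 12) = q/(q - 3)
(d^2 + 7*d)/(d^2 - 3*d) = (d + 7)/(d - 3)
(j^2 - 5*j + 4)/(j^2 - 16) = (j - 1)/(j + 4)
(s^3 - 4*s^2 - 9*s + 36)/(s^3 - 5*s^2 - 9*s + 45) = (s - 4)/(s - 5)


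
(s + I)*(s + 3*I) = s^2 + 4*I*s - 3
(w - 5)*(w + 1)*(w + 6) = w^3 + 2*w^2 - 29*w - 30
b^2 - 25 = (b - 5)*(b + 5)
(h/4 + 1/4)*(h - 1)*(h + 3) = h^3/4 + 3*h^2/4 - h/4 - 3/4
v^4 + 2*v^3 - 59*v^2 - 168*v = v*(v - 8)*(v + 3)*(v + 7)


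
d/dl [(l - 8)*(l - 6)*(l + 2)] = 3*l^2 - 24*l + 20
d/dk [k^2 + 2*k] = 2*k + 2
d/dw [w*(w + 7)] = 2*w + 7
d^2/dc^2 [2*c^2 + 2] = 4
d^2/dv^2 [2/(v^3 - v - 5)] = 4*(-3*v*(-v^3 + v + 5) - (3*v^2 - 1)^2)/(-v^3 + v + 5)^3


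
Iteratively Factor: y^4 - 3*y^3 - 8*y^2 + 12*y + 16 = (y - 4)*(y^3 + y^2 - 4*y - 4) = (y - 4)*(y - 2)*(y^2 + 3*y + 2) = (y - 4)*(y - 2)*(y + 1)*(y + 2)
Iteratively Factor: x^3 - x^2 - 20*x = (x - 5)*(x^2 + 4*x) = x*(x - 5)*(x + 4)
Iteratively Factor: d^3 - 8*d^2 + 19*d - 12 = (d - 3)*(d^2 - 5*d + 4) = (d - 3)*(d - 1)*(d - 4)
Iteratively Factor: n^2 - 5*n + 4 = (n - 4)*(n - 1)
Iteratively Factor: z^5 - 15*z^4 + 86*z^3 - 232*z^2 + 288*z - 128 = (z - 1)*(z^4 - 14*z^3 + 72*z^2 - 160*z + 128) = (z - 4)*(z - 1)*(z^3 - 10*z^2 + 32*z - 32) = (z - 4)*(z - 2)*(z - 1)*(z^2 - 8*z + 16) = (z - 4)^2*(z - 2)*(z - 1)*(z - 4)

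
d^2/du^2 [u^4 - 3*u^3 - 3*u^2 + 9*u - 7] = 12*u^2 - 18*u - 6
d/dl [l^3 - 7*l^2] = l*(3*l - 14)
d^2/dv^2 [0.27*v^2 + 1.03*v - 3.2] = 0.540000000000000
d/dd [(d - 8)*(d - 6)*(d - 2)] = 3*d^2 - 32*d + 76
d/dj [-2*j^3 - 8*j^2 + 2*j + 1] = -6*j^2 - 16*j + 2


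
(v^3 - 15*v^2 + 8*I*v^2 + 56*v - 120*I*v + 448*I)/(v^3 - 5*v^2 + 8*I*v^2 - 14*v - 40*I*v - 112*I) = (v - 8)/(v + 2)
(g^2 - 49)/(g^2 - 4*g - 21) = (g + 7)/(g + 3)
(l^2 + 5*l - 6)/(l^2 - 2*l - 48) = (l - 1)/(l - 8)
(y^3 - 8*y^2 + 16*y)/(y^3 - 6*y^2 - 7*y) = (-y^2 + 8*y - 16)/(-y^2 + 6*y + 7)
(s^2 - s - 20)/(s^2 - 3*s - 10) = (s + 4)/(s + 2)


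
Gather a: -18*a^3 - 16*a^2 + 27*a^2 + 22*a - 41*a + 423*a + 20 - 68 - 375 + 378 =-18*a^3 + 11*a^2 + 404*a - 45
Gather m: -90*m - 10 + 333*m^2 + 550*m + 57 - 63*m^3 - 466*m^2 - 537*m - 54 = -63*m^3 - 133*m^2 - 77*m - 7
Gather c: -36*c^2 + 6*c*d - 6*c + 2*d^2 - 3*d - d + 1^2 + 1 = -36*c^2 + c*(6*d - 6) + 2*d^2 - 4*d + 2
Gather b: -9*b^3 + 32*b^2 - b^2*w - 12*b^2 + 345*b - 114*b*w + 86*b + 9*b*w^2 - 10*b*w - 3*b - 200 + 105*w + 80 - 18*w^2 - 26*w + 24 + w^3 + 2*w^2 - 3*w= -9*b^3 + b^2*(20 - w) + b*(9*w^2 - 124*w + 428) + w^3 - 16*w^2 + 76*w - 96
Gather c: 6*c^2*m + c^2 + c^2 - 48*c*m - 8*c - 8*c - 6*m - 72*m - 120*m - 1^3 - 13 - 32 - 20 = c^2*(6*m + 2) + c*(-48*m - 16) - 198*m - 66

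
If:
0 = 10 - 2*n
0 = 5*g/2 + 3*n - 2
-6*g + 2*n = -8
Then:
No Solution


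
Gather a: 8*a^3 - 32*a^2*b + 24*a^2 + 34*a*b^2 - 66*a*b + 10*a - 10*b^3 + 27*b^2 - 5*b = 8*a^3 + a^2*(24 - 32*b) + a*(34*b^2 - 66*b + 10) - 10*b^3 + 27*b^2 - 5*b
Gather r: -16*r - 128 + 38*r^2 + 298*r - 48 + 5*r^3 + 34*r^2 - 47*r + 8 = 5*r^3 + 72*r^2 + 235*r - 168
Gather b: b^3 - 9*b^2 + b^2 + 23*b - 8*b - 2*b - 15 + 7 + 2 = b^3 - 8*b^2 + 13*b - 6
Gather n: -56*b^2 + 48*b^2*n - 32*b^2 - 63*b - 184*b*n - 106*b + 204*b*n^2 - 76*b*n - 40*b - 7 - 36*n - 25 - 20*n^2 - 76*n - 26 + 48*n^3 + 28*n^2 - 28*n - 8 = -88*b^2 - 209*b + 48*n^3 + n^2*(204*b + 8) + n*(48*b^2 - 260*b - 140) - 66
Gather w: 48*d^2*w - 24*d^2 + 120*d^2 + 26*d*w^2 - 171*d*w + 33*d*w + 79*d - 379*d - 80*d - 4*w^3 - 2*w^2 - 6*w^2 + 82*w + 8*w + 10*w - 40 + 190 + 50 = 96*d^2 - 380*d - 4*w^3 + w^2*(26*d - 8) + w*(48*d^2 - 138*d + 100) + 200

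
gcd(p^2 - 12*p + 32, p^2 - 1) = 1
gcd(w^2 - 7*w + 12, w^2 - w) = 1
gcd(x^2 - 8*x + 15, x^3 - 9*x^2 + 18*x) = x - 3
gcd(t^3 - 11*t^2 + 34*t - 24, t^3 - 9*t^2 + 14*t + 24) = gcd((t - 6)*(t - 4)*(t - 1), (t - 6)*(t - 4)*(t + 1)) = t^2 - 10*t + 24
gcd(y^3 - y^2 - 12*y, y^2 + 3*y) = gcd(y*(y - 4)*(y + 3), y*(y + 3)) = y^2 + 3*y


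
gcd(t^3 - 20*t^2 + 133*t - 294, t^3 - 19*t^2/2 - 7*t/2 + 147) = t^2 - 13*t + 42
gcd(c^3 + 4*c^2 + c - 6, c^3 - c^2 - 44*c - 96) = c + 3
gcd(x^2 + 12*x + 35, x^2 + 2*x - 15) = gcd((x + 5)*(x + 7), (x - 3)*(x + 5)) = x + 5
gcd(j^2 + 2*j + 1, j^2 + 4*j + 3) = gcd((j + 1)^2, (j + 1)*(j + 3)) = j + 1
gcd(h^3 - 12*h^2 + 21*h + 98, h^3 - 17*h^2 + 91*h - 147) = h^2 - 14*h + 49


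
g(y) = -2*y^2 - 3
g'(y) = -4*y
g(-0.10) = -3.02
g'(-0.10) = 0.40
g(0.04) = -3.00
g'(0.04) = -0.16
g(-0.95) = -4.80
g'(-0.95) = 3.80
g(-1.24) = -6.08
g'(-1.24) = 4.96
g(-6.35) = -83.64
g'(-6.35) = 25.40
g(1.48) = -7.38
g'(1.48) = -5.92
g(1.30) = -6.38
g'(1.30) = -5.20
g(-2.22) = -12.86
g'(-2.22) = 8.88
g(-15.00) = -453.00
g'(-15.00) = 60.00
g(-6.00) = -75.00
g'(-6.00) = 24.00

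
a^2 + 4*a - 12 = (a - 2)*(a + 6)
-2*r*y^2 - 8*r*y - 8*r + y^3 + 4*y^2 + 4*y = (-2*r + y)*(y + 2)^2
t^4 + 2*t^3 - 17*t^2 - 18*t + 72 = (t - 3)*(t - 2)*(t + 3)*(t + 4)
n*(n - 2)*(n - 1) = n^3 - 3*n^2 + 2*n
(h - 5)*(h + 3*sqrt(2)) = h^2 - 5*h + 3*sqrt(2)*h - 15*sqrt(2)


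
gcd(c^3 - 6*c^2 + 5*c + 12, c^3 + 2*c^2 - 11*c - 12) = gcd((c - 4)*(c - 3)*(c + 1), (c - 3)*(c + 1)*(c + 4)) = c^2 - 2*c - 3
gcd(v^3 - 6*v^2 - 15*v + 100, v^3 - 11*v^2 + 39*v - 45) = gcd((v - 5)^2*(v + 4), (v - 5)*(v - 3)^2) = v - 5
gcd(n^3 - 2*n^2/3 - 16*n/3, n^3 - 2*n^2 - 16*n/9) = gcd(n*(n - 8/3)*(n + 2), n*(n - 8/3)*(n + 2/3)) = n^2 - 8*n/3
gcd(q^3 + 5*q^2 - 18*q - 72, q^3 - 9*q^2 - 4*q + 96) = q^2 - q - 12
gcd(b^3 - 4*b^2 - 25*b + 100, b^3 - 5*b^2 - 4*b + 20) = b - 5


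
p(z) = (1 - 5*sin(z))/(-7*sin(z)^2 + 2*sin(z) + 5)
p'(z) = (1 - 5*sin(z))*(14*sin(z)*cos(z) - 2*cos(z))/(-7*sin(z)^2 + 2*sin(z) + 5)^2 - 5*cos(z)/(-7*sin(z)^2 + 2*sin(z) + 5) = (-35*sin(z)^2 + 14*sin(z) - 27)*cos(z)/((sin(z) - 1)^2*(7*sin(z) + 5)^2)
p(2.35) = -0.89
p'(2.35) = 2.95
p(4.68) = -1.50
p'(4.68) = 0.15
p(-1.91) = -1.84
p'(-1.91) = 2.45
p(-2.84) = 0.66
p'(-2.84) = 2.28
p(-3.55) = -0.21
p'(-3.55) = 1.12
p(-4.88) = -23.56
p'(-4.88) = -283.18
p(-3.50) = -0.16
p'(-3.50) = 1.06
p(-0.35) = 0.78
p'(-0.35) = -2.77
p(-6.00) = -0.08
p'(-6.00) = -0.99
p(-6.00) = -0.08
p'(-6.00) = -0.99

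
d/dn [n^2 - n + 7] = 2*n - 1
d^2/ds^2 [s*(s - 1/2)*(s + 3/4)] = 6*s + 1/2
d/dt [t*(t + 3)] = 2*t + 3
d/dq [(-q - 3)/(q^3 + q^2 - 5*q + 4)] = (-q^3 - q^2 + 5*q + (q + 3)*(3*q^2 + 2*q - 5) - 4)/(q^3 + q^2 - 5*q + 4)^2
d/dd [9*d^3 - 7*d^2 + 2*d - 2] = 27*d^2 - 14*d + 2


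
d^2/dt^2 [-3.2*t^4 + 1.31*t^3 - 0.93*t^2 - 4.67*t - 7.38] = -38.4*t^2 + 7.86*t - 1.86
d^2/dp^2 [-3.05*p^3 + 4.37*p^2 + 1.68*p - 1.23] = 8.74 - 18.3*p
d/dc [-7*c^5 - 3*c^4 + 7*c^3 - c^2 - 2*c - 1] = -35*c^4 - 12*c^3 + 21*c^2 - 2*c - 2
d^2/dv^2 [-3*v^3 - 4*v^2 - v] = -18*v - 8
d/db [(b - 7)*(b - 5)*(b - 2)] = 3*b^2 - 28*b + 59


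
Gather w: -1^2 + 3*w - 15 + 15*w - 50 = 18*w - 66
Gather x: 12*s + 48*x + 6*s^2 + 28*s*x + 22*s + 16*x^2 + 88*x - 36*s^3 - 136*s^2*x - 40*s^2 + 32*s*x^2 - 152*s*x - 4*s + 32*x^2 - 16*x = -36*s^3 - 34*s^2 + 30*s + x^2*(32*s + 48) + x*(-136*s^2 - 124*s + 120)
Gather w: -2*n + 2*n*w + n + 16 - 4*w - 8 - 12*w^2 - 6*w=-n - 12*w^2 + w*(2*n - 10) + 8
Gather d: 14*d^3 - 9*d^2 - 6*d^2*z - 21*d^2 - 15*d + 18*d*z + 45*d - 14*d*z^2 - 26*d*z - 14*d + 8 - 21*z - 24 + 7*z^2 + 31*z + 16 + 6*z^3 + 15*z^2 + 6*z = 14*d^3 + d^2*(-6*z - 30) + d*(-14*z^2 - 8*z + 16) + 6*z^3 + 22*z^2 + 16*z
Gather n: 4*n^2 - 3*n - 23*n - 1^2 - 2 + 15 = 4*n^2 - 26*n + 12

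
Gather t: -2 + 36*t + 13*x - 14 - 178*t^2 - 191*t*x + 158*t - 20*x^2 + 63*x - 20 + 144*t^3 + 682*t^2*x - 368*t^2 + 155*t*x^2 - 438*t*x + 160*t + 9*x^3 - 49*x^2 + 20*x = 144*t^3 + t^2*(682*x - 546) + t*(155*x^2 - 629*x + 354) + 9*x^3 - 69*x^2 + 96*x - 36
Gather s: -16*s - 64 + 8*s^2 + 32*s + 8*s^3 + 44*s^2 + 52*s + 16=8*s^3 + 52*s^2 + 68*s - 48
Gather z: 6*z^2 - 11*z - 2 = 6*z^2 - 11*z - 2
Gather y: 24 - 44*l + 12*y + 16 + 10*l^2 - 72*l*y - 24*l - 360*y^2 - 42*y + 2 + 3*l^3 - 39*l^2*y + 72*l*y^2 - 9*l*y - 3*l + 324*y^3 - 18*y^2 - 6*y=3*l^3 + 10*l^2 - 71*l + 324*y^3 + y^2*(72*l - 378) + y*(-39*l^2 - 81*l - 36) + 42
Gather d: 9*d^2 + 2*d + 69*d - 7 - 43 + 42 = 9*d^2 + 71*d - 8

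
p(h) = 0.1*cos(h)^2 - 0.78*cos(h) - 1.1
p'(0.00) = 0.00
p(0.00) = -1.78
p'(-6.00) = 0.16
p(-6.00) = -1.76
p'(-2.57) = -0.51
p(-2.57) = -0.37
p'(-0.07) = -0.04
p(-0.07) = -1.78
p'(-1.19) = -0.66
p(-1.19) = -1.38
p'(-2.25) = -0.70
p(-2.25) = -0.57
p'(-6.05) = 0.14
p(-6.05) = -1.76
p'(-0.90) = -0.51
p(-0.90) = -1.55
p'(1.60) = 0.79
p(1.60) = -1.08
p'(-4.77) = 0.77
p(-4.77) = -1.14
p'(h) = -0.2*sin(h)*cos(h) + 0.78*sin(h)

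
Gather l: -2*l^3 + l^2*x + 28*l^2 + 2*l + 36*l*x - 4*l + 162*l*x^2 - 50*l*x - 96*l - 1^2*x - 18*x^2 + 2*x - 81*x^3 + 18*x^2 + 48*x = -2*l^3 + l^2*(x + 28) + l*(162*x^2 - 14*x - 98) - 81*x^3 + 49*x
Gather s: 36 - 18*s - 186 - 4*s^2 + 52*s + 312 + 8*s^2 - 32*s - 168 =4*s^2 + 2*s - 6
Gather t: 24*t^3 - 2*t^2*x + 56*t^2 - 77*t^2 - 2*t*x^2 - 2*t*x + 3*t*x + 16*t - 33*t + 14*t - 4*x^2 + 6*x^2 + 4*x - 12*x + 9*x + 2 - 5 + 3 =24*t^3 + t^2*(-2*x - 21) + t*(-2*x^2 + x - 3) + 2*x^2 + x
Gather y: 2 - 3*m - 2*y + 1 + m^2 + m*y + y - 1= m^2 - 3*m + y*(m - 1) + 2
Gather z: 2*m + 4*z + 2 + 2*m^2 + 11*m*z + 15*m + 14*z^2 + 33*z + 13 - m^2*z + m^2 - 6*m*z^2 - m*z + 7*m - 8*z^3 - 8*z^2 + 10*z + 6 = 3*m^2 + 24*m - 8*z^3 + z^2*(6 - 6*m) + z*(-m^2 + 10*m + 47) + 21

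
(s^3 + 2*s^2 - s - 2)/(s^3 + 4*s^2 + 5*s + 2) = (s - 1)/(s + 1)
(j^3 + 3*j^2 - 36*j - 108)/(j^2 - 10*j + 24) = (j^2 + 9*j + 18)/(j - 4)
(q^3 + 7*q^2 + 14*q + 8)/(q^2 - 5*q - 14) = (q^2 + 5*q + 4)/(q - 7)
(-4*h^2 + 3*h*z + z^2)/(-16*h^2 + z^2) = (-h + z)/(-4*h + z)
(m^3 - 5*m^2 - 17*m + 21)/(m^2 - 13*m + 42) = (m^2 + 2*m - 3)/(m - 6)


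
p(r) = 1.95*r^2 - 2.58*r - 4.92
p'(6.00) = 20.82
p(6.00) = 49.80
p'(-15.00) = -61.08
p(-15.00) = 472.53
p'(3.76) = 12.08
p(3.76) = 12.95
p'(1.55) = 3.46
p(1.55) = -4.23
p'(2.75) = 8.14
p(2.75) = 2.73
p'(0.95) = 1.12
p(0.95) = -5.61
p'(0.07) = -2.31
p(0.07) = -5.09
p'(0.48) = -0.71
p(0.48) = -5.71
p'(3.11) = 9.55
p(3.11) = 5.92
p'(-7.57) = -32.10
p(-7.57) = 126.36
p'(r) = 3.9*r - 2.58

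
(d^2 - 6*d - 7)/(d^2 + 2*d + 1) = (d - 7)/(d + 1)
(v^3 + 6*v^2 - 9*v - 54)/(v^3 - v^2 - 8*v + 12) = (v^2 + 3*v - 18)/(v^2 - 4*v + 4)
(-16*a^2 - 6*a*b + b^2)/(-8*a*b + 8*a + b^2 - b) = (2*a + b)/(b - 1)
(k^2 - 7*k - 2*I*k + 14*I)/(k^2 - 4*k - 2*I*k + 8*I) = (k - 7)/(k - 4)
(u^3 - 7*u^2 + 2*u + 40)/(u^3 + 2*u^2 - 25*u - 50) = (u - 4)/(u + 5)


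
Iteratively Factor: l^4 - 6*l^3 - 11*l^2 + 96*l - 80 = (l - 1)*(l^3 - 5*l^2 - 16*l + 80) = (l - 4)*(l - 1)*(l^2 - l - 20) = (l - 5)*(l - 4)*(l - 1)*(l + 4)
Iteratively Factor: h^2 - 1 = (h + 1)*(h - 1)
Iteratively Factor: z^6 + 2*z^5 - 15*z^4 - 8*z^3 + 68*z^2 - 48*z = (z - 2)*(z^5 + 4*z^4 - 7*z^3 - 22*z^2 + 24*z) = (z - 2)*(z + 4)*(z^4 - 7*z^2 + 6*z) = z*(z - 2)*(z + 4)*(z^3 - 7*z + 6) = z*(z - 2)*(z + 3)*(z + 4)*(z^2 - 3*z + 2) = z*(z - 2)^2*(z + 3)*(z + 4)*(z - 1)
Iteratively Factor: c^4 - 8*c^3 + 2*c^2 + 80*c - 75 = (c + 3)*(c^3 - 11*c^2 + 35*c - 25) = (c - 5)*(c + 3)*(c^2 - 6*c + 5) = (c - 5)*(c - 1)*(c + 3)*(c - 5)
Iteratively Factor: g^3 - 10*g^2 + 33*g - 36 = (g - 4)*(g^2 - 6*g + 9) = (g - 4)*(g - 3)*(g - 3)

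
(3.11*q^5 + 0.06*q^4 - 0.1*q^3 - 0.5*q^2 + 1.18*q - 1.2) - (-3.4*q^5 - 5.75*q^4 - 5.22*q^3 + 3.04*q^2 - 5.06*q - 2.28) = 6.51*q^5 + 5.81*q^4 + 5.12*q^3 - 3.54*q^2 + 6.24*q + 1.08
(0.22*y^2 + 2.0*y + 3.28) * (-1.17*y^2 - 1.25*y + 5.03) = -0.2574*y^4 - 2.615*y^3 - 5.231*y^2 + 5.96*y + 16.4984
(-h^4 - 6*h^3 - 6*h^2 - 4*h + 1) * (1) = -h^4 - 6*h^3 - 6*h^2 - 4*h + 1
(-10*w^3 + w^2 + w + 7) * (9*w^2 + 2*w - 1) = -90*w^5 - 11*w^4 + 21*w^3 + 64*w^2 + 13*w - 7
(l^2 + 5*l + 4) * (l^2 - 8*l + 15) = l^4 - 3*l^3 - 21*l^2 + 43*l + 60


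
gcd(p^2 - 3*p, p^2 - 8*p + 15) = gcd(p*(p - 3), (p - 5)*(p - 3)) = p - 3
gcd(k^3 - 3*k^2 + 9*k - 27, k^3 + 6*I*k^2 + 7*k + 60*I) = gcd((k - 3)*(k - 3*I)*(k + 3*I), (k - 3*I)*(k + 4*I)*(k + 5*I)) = k - 3*I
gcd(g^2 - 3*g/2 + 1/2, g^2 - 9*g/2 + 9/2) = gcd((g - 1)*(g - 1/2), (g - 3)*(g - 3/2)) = 1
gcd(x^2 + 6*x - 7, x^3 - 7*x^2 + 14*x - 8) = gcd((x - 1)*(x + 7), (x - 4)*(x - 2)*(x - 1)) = x - 1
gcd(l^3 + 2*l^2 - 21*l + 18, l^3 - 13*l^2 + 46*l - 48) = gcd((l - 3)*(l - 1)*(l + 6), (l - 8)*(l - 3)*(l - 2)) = l - 3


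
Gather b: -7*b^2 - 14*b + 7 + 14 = -7*b^2 - 14*b + 21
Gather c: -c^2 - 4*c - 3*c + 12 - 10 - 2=-c^2 - 7*c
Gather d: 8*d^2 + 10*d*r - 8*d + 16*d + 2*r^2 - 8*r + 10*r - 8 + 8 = 8*d^2 + d*(10*r + 8) + 2*r^2 + 2*r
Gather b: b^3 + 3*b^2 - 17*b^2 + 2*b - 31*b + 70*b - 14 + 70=b^3 - 14*b^2 + 41*b + 56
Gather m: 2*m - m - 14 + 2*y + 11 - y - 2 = m + y - 5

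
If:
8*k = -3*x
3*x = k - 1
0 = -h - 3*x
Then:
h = 8/9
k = 1/9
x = -8/27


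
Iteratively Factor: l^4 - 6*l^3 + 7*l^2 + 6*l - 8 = (l + 1)*(l^3 - 7*l^2 + 14*l - 8) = (l - 2)*(l + 1)*(l^2 - 5*l + 4) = (l - 2)*(l - 1)*(l + 1)*(l - 4)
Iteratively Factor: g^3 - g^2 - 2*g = (g + 1)*(g^2 - 2*g) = g*(g + 1)*(g - 2)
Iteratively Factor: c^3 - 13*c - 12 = (c - 4)*(c^2 + 4*c + 3) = (c - 4)*(c + 3)*(c + 1)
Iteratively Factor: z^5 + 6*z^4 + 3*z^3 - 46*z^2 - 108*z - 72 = (z + 2)*(z^4 + 4*z^3 - 5*z^2 - 36*z - 36) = (z + 2)*(z + 3)*(z^3 + z^2 - 8*z - 12) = (z + 2)^2*(z + 3)*(z^2 - z - 6) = (z - 3)*(z + 2)^2*(z + 3)*(z + 2)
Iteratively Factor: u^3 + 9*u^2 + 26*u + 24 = (u + 4)*(u^2 + 5*u + 6) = (u + 3)*(u + 4)*(u + 2)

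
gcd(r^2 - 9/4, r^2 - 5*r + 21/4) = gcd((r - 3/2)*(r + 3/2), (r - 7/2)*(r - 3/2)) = r - 3/2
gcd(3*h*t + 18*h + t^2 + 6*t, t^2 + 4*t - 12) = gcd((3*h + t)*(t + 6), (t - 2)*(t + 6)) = t + 6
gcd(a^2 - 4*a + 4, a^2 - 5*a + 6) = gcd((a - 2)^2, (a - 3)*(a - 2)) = a - 2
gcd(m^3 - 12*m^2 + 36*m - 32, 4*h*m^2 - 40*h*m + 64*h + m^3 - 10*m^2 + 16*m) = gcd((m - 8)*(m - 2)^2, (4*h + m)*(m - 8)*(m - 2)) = m^2 - 10*m + 16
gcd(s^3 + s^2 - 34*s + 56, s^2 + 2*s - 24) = s - 4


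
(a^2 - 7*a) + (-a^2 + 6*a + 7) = 7 - a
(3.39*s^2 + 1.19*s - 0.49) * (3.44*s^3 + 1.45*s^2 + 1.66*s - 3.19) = 11.6616*s^5 + 9.0091*s^4 + 5.6673*s^3 - 9.5492*s^2 - 4.6095*s + 1.5631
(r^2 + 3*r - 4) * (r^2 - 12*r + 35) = r^4 - 9*r^3 - 5*r^2 + 153*r - 140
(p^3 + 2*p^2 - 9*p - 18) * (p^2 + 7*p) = p^5 + 9*p^4 + 5*p^3 - 81*p^2 - 126*p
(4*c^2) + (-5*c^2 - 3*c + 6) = -c^2 - 3*c + 6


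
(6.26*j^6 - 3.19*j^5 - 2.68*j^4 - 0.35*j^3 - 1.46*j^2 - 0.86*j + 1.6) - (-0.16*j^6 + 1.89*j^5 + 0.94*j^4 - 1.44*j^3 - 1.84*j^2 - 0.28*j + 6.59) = 6.42*j^6 - 5.08*j^5 - 3.62*j^4 + 1.09*j^3 + 0.38*j^2 - 0.58*j - 4.99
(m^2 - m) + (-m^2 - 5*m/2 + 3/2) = 3/2 - 7*m/2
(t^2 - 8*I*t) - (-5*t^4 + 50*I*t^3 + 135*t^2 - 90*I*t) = 5*t^4 - 50*I*t^3 - 134*t^2 + 82*I*t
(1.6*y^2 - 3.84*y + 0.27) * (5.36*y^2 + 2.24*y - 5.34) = 8.576*y^4 - 16.9984*y^3 - 15.6984*y^2 + 21.1104*y - 1.4418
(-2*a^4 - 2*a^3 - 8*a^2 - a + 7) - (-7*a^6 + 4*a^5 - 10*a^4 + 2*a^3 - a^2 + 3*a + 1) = 7*a^6 - 4*a^5 + 8*a^4 - 4*a^3 - 7*a^2 - 4*a + 6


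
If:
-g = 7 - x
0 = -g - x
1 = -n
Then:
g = -7/2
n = -1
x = 7/2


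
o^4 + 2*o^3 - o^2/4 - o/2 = o*(o - 1/2)*(o + 1/2)*(o + 2)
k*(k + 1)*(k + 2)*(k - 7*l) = k^4 - 7*k^3*l + 3*k^3 - 21*k^2*l + 2*k^2 - 14*k*l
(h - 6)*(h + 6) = h^2 - 36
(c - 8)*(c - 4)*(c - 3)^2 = c^4 - 18*c^3 + 113*c^2 - 300*c + 288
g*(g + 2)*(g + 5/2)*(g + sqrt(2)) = g^4 + sqrt(2)*g^3 + 9*g^3/2 + 5*g^2 + 9*sqrt(2)*g^2/2 + 5*sqrt(2)*g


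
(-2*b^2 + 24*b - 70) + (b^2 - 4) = -b^2 + 24*b - 74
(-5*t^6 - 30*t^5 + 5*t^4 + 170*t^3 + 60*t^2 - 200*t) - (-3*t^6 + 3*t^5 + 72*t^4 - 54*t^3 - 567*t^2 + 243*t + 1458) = -2*t^6 - 33*t^5 - 67*t^4 + 224*t^3 + 627*t^2 - 443*t - 1458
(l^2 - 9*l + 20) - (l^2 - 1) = 21 - 9*l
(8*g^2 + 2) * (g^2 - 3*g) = 8*g^4 - 24*g^3 + 2*g^2 - 6*g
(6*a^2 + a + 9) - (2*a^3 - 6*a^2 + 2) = -2*a^3 + 12*a^2 + a + 7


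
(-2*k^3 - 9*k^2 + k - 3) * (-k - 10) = 2*k^4 + 29*k^3 + 89*k^2 - 7*k + 30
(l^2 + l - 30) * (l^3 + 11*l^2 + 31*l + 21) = l^5 + 12*l^4 + 12*l^3 - 278*l^2 - 909*l - 630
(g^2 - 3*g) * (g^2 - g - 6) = g^4 - 4*g^3 - 3*g^2 + 18*g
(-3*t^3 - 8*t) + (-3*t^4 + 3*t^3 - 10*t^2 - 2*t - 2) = -3*t^4 - 10*t^2 - 10*t - 2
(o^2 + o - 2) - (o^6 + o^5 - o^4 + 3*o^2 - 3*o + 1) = -o^6 - o^5 + o^4 - 2*o^2 + 4*o - 3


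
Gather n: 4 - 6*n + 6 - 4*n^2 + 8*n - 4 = -4*n^2 + 2*n + 6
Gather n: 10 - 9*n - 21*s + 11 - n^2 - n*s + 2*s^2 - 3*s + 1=-n^2 + n*(-s - 9) + 2*s^2 - 24*s + 22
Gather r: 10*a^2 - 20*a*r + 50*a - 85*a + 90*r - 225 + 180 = 10*a^2 - 35*a + r*(90 - 20*a) - 45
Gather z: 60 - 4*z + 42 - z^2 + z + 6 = -z^2 - 3*z + 108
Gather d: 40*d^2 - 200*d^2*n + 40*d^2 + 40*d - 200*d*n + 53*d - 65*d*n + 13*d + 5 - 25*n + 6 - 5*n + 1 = d^2*(80 - 200*n) + d*(106 - 265*n) - 30*n + 12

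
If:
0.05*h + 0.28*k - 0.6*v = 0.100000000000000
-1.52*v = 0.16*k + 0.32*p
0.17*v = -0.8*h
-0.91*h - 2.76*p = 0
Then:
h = 0.01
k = 0.29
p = -0.00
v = -0.03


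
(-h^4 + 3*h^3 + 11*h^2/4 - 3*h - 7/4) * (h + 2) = -h^5 + h^4 + 35*h^3/4 + 5*h^2/2 - 31*h/4 - 7/2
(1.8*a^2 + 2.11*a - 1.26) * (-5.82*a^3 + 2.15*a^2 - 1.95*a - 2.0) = -10.476*a^5 - 8.4102*a^4 + 8.3597*a^3 - 10.4235*a^2 - 1.763*a + 2.52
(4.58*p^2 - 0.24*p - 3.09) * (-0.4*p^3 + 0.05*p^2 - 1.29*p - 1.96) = -1.832*p^5 + 0.325*p^4 - 4.6842*p^3 - 8.8217*p^2 + 4.4565*p + 6.0564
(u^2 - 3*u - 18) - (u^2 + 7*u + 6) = -10*u - 24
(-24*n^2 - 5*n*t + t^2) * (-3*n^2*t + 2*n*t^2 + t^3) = 72*n^4*t - 33*n^3*t^2 - 37*n^2*t^3 - 3*n*t^4 + t^5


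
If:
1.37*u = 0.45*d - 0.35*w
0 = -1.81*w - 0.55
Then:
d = 3.04444444444444*u - 0.23634131368938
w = -0.30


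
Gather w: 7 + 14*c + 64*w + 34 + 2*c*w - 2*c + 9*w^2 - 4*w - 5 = 12*c + 9*w^2 + w*(2*c + 60) + 36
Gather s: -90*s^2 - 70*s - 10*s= -90*s^2 - 80*s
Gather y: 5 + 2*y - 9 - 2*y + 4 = 0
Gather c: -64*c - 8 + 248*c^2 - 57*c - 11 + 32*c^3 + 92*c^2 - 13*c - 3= 32*c^3 + 340*c^2 - 134*c - 22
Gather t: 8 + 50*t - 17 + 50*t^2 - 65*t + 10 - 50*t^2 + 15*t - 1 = 0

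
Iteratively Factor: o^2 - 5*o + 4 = (o - 4)*(o - 1)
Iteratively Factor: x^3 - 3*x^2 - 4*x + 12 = (x - 3)*(x^2 - 4) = (x - 3)*(x + 2)*(x - 2)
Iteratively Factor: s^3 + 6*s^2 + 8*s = (s + 4)*(s^2 + 2*s) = (s + 2)*(s + 4)*(s)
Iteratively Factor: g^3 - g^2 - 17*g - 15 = (g + 3)*(g^2 - 4*g - 5) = (g + 1)*(g + 3)*(g - 5)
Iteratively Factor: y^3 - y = (y)*(y^2 - 1) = y*(y + 1)*(y - 1)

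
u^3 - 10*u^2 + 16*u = u*(u - 8)*(u - 2)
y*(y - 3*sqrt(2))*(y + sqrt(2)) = y^3 - 2*sqrt(2)*y^2 - 6*y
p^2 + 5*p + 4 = (p + 1)*(p + 4)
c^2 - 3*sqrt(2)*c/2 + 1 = (c - sqrt(2))*(c - sqrt(2)/2)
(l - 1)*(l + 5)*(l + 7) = l^3 + 11*l^2 + 23*l - 35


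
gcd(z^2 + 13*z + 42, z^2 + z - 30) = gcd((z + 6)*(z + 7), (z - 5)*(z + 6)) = z + 6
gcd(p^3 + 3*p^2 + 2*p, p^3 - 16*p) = p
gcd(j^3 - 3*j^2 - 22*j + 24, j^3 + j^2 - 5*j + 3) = j - 1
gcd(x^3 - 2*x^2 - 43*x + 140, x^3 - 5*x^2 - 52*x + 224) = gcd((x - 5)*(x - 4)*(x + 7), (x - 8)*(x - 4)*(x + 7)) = x^2 + 3*x - 28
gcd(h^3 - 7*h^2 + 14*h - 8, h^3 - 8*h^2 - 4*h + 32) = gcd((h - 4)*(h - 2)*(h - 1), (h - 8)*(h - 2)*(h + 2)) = h - 2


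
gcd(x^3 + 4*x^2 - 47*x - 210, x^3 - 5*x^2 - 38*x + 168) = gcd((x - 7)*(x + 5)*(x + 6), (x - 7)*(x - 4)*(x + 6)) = x^2 - x - 42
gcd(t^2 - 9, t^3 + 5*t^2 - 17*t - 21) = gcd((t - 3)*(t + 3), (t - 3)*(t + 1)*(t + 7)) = t - 3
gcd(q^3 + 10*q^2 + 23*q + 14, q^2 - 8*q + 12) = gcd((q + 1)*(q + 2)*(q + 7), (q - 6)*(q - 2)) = 1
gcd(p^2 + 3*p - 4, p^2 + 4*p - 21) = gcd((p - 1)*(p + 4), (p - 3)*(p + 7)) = 1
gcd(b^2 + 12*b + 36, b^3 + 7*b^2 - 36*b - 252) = b + 6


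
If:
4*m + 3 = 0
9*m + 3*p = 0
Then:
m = -3/4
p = 9/4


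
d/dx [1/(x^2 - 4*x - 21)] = 2*(2 - x)/(-x^2 + 4*x + 21)^2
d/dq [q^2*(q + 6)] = 3*q*(q + 4)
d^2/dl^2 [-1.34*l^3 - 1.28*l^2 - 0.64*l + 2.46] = -8.04*l - 2.56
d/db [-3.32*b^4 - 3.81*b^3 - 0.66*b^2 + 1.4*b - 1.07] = -13.28*b^3 - 11.43*b^2 - 1.32*b + 1.4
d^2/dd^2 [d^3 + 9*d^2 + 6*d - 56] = 6*d + 18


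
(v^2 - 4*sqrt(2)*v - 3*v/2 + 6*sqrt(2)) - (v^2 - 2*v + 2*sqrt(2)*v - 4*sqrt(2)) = -6*sqrt(2)*v + v/2 + 10*sqrt(2)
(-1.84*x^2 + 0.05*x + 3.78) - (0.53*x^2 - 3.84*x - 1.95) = -2.37*x^2 + 3.89*x + 5.73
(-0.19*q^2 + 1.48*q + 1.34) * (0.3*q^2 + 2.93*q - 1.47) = -0.057*q^4 - 0.1127*q^3 + 5.0177*q^2 + 1.7506*q - 1.9698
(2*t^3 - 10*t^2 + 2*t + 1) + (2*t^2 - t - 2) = 2*t^3 - 8*t^2 + t - 1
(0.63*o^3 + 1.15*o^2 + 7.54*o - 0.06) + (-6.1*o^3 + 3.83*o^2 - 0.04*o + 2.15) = -5.47*o^3 + 4.98*o^2 + 7.5*o + 2.09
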